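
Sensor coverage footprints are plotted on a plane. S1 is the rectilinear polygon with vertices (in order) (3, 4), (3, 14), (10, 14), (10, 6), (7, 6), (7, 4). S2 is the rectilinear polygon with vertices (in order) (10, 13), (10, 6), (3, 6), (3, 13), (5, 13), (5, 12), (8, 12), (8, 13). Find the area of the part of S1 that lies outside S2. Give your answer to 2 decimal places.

|S1| = 64, |S1∩S2| = 46.
|S1 ∖ S2| = |S1| − |S1∩S2| = 64 − 46 = 18.00.

18.00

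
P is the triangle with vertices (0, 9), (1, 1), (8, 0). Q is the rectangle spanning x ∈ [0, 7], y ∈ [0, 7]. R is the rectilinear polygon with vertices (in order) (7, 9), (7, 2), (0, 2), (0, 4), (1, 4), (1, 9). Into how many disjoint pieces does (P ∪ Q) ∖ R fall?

2

(P ∪ Q) ∖ R splits into 2 disjoint pieces (area 4.1875, area 14.4911).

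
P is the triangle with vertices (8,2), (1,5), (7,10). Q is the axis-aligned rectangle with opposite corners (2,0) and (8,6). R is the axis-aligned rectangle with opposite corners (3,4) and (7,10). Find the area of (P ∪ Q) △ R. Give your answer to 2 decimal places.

|P ∪ Q| = 47.231.
|(P ∪ Q) ∩ R| = 17.3333.
|(P ∪ Q) △ R| = 47.231 + 24 − 34.6667 = 36.56.

36.56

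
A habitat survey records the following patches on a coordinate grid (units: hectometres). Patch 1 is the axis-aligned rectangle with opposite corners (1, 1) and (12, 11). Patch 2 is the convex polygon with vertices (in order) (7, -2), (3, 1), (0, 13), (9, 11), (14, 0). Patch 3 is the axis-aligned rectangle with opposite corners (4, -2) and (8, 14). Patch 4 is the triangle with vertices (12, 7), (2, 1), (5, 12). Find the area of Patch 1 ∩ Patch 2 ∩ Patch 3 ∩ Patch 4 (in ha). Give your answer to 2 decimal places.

The intersection is the polygon with vertices (4,8.333), (4.727,11), (6.4,11), (8,9.857), (8,4.6), (4,2.2).
By the shoelace formula its area is 28.52.

28.52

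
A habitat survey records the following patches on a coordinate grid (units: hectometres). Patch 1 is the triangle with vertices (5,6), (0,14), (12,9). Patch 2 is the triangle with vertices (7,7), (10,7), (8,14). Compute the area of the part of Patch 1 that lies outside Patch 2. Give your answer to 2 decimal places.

|Patch 1| = 35.5, |Patch 1∩Patch 2| = 6.5916.
|Patch 1 ∖ Patch 2| = |Patch 1| − |Patch 1∩Patch 2| = 35.5 − 6.5916 = 28.91.

28.91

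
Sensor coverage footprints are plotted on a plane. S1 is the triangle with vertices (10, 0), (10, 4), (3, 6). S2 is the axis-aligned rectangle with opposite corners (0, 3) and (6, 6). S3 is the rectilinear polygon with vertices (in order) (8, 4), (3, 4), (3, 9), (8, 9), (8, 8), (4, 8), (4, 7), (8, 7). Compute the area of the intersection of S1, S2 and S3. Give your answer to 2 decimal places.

2.38

The intersection is the polygon with vertices (6,4), (5.333,4), (3,6), (6,5.143).
By the shoelace formula its area is 2.38.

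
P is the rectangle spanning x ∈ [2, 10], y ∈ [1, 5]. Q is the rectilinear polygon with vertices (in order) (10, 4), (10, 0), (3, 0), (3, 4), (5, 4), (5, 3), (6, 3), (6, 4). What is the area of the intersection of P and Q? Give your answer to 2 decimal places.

The intersection is the polygon with vertices (10,1), (3,1), (3,4), (5,4), (5,3), (6,3), (6,4), (10,4).
By the shoelace formula its area is 20.00.

20.00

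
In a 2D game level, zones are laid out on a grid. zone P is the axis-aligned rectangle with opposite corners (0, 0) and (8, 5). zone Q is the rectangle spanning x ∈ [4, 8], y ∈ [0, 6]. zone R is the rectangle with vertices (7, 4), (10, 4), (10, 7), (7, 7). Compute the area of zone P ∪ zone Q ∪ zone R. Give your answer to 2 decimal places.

By inclusion–exclusion:
Individual areas: |zone P| = 40, |zone Q| = 24, |zone R| = 9.
|zone P∩zone Q|: x∈[4,8], y∈[0,5] → 4·5 = 20.
|zone P∩zone R|: x∈[7,8], y∈[4,5] → 1·1 = 1.
|zone Q∩zone R|: x∈[7,8], y∈[4,6] → 1·2 = 2.
|zone P∩zone Q∩zone R| = 1.
|zone P ∪ zone Q ∪ zone R| = 73 − 23 + 1 = 51.00.

51.00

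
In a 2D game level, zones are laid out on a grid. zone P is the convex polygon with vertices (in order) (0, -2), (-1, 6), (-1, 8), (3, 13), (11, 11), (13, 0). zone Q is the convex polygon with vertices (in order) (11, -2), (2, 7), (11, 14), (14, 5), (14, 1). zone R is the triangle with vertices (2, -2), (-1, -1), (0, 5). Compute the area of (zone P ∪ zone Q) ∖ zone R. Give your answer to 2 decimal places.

|zone P ∪ zone Q| = 184.3117.
|(zone P ∪ zone Q) ∩ zone R| = 7.9701.
|(zone P ∪ zone Q) ∖ zone R| = 184.3117 − 7.9701 = 176.34.

176.34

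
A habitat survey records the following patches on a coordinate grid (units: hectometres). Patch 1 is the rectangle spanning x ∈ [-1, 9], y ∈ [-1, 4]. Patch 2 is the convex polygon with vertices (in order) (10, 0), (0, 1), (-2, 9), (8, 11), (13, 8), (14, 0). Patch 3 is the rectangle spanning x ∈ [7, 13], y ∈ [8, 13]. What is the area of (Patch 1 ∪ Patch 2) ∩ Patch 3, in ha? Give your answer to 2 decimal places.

10.40

The region (Patch 1 ∪ Patch 2) ∩ Patch 3 is the polygon with vertices (8,11), (13,8), (7,8), (7,10.8).
By the shoelace formula its area is 10.40.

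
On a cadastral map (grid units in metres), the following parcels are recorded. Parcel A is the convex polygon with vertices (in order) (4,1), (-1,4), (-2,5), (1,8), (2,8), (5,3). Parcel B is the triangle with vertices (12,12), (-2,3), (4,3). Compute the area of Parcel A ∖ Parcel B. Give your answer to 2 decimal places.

|Parcel A| = 25, |Parcel A∩Parcel B| = 9.9267.
|Parcel A ∖ Parcel B| = |Parcel A| − |Parcel A∩Parcel B| = 25 − 9.9267 = 15.07.

15.07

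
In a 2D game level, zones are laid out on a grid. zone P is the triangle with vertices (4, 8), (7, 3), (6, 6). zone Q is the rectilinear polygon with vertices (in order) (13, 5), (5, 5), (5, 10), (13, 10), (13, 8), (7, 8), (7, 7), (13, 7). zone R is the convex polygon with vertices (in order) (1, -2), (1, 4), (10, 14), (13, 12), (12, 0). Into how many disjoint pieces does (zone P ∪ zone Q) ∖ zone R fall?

4

(zone P ∪ zone Q) ∖ zone R splits into 4 disjoint pieces (area 0.0253, area 1.0889, area 0.5, area 1).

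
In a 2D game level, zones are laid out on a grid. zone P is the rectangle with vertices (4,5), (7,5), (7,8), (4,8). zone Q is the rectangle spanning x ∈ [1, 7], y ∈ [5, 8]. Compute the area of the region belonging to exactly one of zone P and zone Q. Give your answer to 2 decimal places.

|zone P∩zone Q|: x∈[4,7], y∈[5,8] → 3·3 = 9.
|zone P △ zone Q| = |zone P| + |zone Q| − 2·|zone P∩zone Q| = 9 + 18 − 18 = 9.00.

9.00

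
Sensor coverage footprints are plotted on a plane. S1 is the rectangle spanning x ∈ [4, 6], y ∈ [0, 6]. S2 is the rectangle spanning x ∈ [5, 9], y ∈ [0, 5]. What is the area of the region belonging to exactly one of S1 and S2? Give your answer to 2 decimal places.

22.00

|S1∩S2|: x∈[5,6], y∈[0,5] → 1·5 = 5.
|S1 △ S2| = |S1| + |S2| − 2·|S1∩S2| = 12 + 20 − 10 = 22.00.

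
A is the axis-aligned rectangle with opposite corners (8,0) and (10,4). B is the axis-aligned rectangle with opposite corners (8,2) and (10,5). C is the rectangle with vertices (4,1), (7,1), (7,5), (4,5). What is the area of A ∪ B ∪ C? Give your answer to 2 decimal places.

22.00

By inclusion–exclusion:
Individual areas: |A| = 8, |B| = 6, |C| = 12.
|A∩B|: x∈[8,10], y∈[2,4] → 2·2 = 4.
|A∩C| = 0 (no overlap).
|B∩C| = 0 (no overlap).
|A∩B∩C| = 0.
|A ∪ B ∪ C| = 26 − 4 + 0 = 22.00.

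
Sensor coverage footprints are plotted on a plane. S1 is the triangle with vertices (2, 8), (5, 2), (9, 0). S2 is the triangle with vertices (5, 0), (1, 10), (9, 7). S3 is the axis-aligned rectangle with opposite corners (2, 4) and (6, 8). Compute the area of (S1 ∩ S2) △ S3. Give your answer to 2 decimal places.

16.58

|S1 ∩ S2| = 6.5802.
|(S1 ∩ S2) ∩ S3| = 3.
|(S1 ∩ S2) △ S3| = 6.5802 + 16 − 6 = 16.58.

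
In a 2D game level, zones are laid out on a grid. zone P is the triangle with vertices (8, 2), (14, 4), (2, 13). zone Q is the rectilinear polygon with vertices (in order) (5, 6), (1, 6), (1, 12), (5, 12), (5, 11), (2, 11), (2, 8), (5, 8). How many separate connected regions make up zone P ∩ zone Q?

2

zone P ∩ zone Q splits into 2 disjoint pieces (area 1.1818, area 0.0682).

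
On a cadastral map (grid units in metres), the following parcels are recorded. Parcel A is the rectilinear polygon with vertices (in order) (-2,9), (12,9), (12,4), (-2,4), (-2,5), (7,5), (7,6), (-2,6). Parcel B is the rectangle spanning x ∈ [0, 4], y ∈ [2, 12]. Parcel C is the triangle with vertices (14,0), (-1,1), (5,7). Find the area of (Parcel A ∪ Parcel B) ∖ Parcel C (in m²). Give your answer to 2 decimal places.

71.52

|Parcel A ∪ Parcel B| = 85.
|(Parcel A ∪ Parcel B) ∩ Parcel C| = 13.4841.
|(Parcel A ∪ Parcel B) ∖ Parcel C| = 85 − 13.4841 = 71.52.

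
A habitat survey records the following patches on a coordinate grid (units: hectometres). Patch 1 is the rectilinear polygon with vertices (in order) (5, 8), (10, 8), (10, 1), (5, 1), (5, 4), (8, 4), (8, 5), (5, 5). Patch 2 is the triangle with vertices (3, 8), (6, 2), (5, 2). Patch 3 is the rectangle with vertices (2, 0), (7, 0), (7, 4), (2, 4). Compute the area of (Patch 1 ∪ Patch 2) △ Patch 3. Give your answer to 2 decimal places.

40.67

|Patch 1 ∪ Patch 2| = 34.
|(Patch 1 ∪ Patch 2) ∩ Patch 3| = 6.6667.
|(Patch 1 ∪ Patch 2) △ Patch 3| = 34 + 20 − 13.3333 = 40.67.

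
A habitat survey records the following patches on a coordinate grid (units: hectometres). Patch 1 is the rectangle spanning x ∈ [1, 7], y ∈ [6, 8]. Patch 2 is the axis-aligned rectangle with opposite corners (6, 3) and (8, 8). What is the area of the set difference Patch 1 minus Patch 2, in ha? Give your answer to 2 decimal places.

10.00

|Patch 1∩Patch 2|: x∈[6,7], y∈[6,8] → 1·2 = 2.
|Patch 1| = 12.
|Patch 1 ∖ Patch 2| = |Patch 1| − |Patch 1∩Patch 2| = 12 − 2 = 10.00.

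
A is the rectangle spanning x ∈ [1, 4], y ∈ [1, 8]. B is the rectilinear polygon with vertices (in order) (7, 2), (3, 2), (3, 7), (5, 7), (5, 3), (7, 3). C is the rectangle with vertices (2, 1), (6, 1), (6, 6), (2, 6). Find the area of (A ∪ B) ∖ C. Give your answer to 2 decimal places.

|A ∪ B| = 28.
|(A ∪ B) ∩ C| = 15.
|(A ∪ B) ∖ C| = 28 − 15 = 13.00.

13.00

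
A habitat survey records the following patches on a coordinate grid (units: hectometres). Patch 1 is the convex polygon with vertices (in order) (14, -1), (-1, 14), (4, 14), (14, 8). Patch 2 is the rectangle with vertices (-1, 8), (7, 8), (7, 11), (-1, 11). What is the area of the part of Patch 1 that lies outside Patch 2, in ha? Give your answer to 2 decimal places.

72.00

|Patch 1| = 82.5, |Patch 1∩Patch 2| = 10.5.
|Patch 1 ∖ Patch 2| = |Patch 1| − |Patch 1∩Patch 2| = 82.5 − 10.5 = 72.00.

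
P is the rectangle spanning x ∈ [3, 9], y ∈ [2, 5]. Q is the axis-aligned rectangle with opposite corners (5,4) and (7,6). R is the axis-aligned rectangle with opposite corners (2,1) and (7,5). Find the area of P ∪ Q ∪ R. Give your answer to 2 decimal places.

28.00

By inclusion–exclusion:
Individual areas: |P| = 18, |Q| = 4, |R| = 20.
|P∩Q|: x∈[5,7], y∈[4,5] → 2·1 = 2.
|P∩R|: x∈[3,7], y∈[2,5] → 4·3 = 12.
|Q∩R|: x∈[5,7], y∈[4,5] → 2·1 = 2.
|P∩Q∩R| = 2.
|P ∪ Q ∪ R| = 42 − 16 + 2 = 28.00.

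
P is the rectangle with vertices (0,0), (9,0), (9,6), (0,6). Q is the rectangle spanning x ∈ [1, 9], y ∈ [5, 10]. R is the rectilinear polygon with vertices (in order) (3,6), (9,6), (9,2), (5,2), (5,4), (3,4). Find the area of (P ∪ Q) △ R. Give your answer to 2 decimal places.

66.00

|P ∪ Q| = 86.
|(P ∪ Q) ∩ R| = 20.
|(P ∪ Q) △ R| = 86 + 20 − 40 = 66.00.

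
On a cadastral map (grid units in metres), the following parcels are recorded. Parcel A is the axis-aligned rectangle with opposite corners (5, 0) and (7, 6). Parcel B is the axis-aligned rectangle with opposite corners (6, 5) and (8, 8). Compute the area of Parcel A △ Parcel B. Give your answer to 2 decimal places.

|Parcel A∩Parcel B|: x∈[6,7], y∈[5,6] → 1·1 = 1.
|Parcel A △ Parcel B| = |Parcel A| + |Parcel B| − 2·|Parcel A∩Parcel B| = 12 + 6 − 2 = 16.00.

16.00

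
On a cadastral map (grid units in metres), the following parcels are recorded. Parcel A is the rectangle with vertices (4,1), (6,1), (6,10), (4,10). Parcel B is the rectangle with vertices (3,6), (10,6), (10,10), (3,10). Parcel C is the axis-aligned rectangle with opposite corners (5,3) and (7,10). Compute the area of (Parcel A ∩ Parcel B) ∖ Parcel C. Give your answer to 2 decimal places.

4.00

|Parcel A ∩ Parcel B| = 8.
|(Parcel A ∩ Parcel B) ∩ Parcel C| = 4.
|(Parcel A ∩ Parcel B) ∖ Parcel C| = 8 − 4 = 4.00.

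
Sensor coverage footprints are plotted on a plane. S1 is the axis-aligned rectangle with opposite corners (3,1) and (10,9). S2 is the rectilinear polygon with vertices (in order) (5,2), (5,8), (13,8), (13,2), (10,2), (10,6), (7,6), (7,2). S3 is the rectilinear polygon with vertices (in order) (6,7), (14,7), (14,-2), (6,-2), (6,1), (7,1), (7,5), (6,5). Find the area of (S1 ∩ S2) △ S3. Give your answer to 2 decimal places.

|S1 ∩ S2| = 18.
|(S1 ∩ S2) ∩ S3| = 5.
|(S1 ∩ S2) △ S3| = 18 + 68 − 10 = 76.00.

76.00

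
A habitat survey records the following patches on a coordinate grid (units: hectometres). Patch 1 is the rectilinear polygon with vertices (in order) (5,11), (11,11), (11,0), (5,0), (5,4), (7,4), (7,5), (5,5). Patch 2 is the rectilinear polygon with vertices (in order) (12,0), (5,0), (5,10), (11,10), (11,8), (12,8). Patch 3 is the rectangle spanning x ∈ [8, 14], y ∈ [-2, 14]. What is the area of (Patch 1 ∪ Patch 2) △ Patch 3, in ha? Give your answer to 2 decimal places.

88.00

|Patch 1 ∪ Patch 2| = 74.
|(Patch 1 ∪ Patch 2) ∩ Patch 3| = 41.
|(Patch 1 ∪ Patch 2) △ Patch 3| = 74 + 96 − 82 = 88.00.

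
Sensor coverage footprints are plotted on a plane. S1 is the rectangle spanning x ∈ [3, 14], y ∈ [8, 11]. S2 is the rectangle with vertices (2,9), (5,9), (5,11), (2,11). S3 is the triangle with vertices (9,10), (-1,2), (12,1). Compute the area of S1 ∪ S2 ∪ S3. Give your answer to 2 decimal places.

88.83

By inclusion–exclusion:
Individual areas: |S1| = 33, |S2| = 6, |S3| = 57.
|S1∩S2|: x∈[3,5], y∈[9,11] → 2·2 = 4.
|S1∩S3| = 3.1667.
|S2∩S3| = 0.
|S1∩S2∩S3| = 0.
|S1 ∪ S2 ∪ S3| = 96 − 7.1667 + 0 = 88.83.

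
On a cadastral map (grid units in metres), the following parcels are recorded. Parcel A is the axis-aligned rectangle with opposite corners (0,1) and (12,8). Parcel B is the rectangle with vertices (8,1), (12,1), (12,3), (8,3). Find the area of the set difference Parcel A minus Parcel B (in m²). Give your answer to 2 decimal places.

76.00

|Parcel A∩Parcel B|: x∈[8,12], y∈[1,3] → 4·2 = 8.
|Parcel A| = 84.
|Parcel A ∖ Parcel B| = |Parcel A| − |Parcel A∩Parcel B| = 84 − 8 = 76.00.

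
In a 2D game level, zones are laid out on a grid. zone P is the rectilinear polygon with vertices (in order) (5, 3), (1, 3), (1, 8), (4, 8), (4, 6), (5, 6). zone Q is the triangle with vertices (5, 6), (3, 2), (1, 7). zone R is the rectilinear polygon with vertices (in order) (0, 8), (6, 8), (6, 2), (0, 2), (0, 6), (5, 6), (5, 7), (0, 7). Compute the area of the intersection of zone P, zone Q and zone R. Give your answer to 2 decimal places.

6.75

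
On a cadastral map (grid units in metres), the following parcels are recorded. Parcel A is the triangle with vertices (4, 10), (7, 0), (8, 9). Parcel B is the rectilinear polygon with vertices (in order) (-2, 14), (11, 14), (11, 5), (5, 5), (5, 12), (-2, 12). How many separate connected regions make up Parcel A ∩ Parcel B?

Parcel A ∩ Parcel B is a single connected region.

1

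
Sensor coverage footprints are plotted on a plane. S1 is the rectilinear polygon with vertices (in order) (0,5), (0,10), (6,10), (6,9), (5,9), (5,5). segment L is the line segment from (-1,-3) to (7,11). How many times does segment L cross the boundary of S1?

The segment meets the boundary at (5.857,9), (5,7.5), (6,9.25), (3.571,5).

4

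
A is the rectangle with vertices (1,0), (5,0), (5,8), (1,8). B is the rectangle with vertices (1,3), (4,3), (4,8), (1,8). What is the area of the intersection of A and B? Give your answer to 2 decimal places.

|A∩B|: x∈[1,4], y∈[3,8] → 3·5 = 15.

15.00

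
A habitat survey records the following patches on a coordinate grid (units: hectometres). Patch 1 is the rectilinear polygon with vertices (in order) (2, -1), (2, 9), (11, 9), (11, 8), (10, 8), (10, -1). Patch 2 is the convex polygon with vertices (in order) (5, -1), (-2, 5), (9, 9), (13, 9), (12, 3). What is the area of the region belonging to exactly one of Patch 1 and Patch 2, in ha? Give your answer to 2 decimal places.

|Patch 1| = 81, |Patch 2| = 86, |Patch 1∩Patch 2| = 61.0909.
|Patch 1 △ Patch 2| = |Patch 1| + |Patch 2| − 2·|Patch 1∩Patch 2| = 81 + 86 − 122.1818 = 44.82.

44.82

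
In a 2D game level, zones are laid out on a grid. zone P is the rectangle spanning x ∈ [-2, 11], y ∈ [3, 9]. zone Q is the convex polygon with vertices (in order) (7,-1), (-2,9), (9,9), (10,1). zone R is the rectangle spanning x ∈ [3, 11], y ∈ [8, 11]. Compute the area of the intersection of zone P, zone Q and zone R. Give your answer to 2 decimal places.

The intersection is the polygon with vertices (9.125,8), (3,8), (3,9), (9,9).
By the shoelace formula its area is 6.06.

6.06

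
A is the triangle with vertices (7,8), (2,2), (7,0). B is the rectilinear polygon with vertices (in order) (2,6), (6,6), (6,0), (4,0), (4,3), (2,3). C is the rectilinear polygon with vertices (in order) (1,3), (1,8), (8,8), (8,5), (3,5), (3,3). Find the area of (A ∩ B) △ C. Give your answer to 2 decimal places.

|A ∩ B| = 10.15.
|(A ∩ B) ∩ C| = 1.1.
|(A ∩ B) △ C| = 10.15 + 25 − 2.2 = 32.95.

32.95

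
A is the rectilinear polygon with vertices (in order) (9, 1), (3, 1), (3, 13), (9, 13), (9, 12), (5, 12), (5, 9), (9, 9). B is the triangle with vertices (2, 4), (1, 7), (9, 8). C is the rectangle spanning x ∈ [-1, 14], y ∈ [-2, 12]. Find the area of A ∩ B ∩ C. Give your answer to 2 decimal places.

The intersection is the polygon with vertices (9,8), (3,4.571), (3,7.25).
By the shoelace formula its area is 8.04.

8.04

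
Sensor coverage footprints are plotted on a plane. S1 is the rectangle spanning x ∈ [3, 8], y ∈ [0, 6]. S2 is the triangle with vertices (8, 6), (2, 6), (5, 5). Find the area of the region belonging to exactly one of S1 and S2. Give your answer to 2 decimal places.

27.33

|S1| = 30, |S2| = 3, |S1∩S2| = 2.8333.
|S1 △ S2| = |S1| + |S2| − 2·|S1∩S2| = 30 + 3 − 5.6667 = 27.33.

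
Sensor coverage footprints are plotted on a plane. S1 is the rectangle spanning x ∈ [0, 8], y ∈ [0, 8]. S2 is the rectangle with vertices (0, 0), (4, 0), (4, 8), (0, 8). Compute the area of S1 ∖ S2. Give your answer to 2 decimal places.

|S1∩S2|: x∈[0,4], y∈[0,8] → 4·8 = 32.
|S1| = 64.
|S1 ∖ S2| = |S1| − |S1∩S2| = 64 − 32 = 32.00.

32.00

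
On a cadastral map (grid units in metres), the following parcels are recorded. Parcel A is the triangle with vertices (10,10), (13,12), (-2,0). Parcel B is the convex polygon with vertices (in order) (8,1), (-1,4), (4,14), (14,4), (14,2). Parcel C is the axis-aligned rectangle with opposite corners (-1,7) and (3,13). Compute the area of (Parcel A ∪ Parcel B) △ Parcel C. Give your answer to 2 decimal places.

116.22

|Parcel A ∪ Parcel B| = 104.7165.
|(Parcel A ∪ Parcel B) ∩ Parcel C| = 6.25.
|(Parcel A ∪ Parcel B) △ Parcel C| = 104.7165 + 24 − 12.5 = 116.22.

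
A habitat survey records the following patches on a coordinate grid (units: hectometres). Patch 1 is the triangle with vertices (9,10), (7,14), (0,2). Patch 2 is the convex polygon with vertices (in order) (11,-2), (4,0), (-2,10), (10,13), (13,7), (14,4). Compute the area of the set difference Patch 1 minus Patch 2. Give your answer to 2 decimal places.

2.77

|Patch 1| = 26, |Patch 1∩Patch 2| = 23.2335.
|Patch 1 ∖ Patch 2| = |Patch 1| − |Patch 1∩Patch 2| = 26 − 23.2335 = 2.77.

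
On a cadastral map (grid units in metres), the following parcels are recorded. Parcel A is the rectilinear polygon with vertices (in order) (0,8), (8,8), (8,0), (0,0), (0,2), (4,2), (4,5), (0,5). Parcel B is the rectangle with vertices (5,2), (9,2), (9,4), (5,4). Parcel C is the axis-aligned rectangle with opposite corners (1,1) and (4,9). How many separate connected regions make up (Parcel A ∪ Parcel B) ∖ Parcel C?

2

(Parcel A ∪ Parcel B) ∖ Parcel C splits into 2 disjoint pieces (area 39, area 3).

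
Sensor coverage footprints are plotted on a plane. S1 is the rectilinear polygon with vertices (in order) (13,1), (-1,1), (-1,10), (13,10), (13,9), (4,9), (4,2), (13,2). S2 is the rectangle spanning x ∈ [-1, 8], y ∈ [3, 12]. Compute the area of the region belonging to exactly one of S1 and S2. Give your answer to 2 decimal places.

66.00

|S1| = 63, |S2| = 81, |S1∩S2| = 39.
|S1 △ S2| = |S1| + |S2| − 2·|S1∩S2| = 63 + 81 − 78 = 66.00.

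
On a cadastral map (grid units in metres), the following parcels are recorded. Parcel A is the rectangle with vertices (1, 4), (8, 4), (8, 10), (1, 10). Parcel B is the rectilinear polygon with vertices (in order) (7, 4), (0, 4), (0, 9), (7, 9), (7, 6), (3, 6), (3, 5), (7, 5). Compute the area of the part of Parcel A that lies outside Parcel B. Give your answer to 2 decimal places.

16.00

|Parcel A| = 42, |Parcel A∩Parcel B| = 26.
|Parcel A ∖ Parcel B| = |Parcel A| − |Parcel A∩Parcel B| = 42 − 26 = 16.00.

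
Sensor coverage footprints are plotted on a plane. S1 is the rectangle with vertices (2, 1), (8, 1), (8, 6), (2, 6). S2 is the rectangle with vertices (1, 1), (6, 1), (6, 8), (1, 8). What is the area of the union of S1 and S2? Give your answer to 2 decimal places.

45.00

By inclusion–exclusion:
Individual areas: |S1| = 30, |S2| = 35.
|S1∩S2|: x∈[2,6], y∈[1,6] → 4·5 = 20.
|S1 ∪ S2| = 65 − 20 = 45.00.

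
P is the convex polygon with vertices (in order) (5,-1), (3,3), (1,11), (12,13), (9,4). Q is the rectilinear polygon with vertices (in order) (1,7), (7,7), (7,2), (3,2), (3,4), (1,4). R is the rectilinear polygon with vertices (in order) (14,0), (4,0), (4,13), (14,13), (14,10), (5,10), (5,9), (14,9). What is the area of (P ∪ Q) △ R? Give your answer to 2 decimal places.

|P ∪ Q| = 88.875.
|(P ∪ Q) ∩ R| = 60.1985.
|(P ∪ Q) △ R| = 88.875 + 121 − 120.397 = 89.48.

89.48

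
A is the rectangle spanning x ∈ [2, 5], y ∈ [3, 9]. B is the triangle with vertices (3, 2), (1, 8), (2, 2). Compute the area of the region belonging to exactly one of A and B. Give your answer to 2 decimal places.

|A| = 18, |B| = 3, |A∩B| = 0.6667.
|A △ B| = |A| + |B| − 2·|A∩B| = 18 + 3 − 1.3333 = 19.67.

19.67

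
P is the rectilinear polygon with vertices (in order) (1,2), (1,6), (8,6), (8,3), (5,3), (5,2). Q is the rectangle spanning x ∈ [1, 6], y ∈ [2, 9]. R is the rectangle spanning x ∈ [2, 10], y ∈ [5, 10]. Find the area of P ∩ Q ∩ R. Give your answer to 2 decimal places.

The intersection is the polygon with vertices (6,6), (6,5), (2,5), (2,6).
By the shoelace formula its area is 4.00.

4.00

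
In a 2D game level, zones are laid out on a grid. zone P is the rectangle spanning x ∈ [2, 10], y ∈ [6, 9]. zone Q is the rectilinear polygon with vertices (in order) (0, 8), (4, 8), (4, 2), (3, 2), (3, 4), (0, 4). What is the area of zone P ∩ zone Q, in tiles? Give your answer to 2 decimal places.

The intersection is the polygon with vertices (2,6), (2,8), (4,8), (4,6).
By the shoelace formula its area is 4.00.

4.00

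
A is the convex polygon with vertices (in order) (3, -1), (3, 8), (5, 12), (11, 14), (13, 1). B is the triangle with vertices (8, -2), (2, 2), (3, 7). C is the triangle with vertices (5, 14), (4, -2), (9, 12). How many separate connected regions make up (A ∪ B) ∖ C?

2

(A ∪ B) ∖ C splits into 2 disjoint pieces (area 17.8306, area 69.0846).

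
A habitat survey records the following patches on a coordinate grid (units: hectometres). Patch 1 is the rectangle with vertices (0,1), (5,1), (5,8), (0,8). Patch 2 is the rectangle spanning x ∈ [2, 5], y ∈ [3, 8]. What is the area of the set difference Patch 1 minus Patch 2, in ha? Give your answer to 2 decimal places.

20.00

|Patch 1∩Patch 2|: x∈[2,5], y∈[3,8] → 3·5 = 15.
|Patch 1| = 35.
|Patch 1 ∖ Patch 2| = |Patch 1| − |Patch 1∩Patch 2| = 35 − 15 = 20.00.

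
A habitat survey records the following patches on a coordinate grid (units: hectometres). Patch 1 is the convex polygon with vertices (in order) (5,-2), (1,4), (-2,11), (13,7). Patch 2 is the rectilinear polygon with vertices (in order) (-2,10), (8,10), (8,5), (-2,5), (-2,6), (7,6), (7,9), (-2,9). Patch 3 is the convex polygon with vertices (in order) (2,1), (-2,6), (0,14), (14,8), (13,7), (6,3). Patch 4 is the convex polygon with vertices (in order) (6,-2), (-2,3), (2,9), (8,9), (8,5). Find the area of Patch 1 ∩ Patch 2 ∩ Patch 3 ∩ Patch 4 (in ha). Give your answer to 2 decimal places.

10.11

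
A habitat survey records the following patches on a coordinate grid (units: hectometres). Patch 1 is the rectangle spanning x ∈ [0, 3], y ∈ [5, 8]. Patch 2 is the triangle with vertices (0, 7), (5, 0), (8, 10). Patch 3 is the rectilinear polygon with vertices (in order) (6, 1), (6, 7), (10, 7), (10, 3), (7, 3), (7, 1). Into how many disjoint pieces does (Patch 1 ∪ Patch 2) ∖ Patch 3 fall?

1

(Patch 1 ∪ Patch 2) ∖ Patch 3 is a single connected region.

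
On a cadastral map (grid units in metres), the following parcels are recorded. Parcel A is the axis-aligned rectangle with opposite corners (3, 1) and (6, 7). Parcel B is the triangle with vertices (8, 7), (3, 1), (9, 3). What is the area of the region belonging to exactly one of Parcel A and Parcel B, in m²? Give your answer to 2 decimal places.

23.20

|Parcel A| = 18, |Parcel B| = 13, |Parcel A∩Parcel B| = 3.9.
|Parcel A △ Parcel B| = |Parcel A| + |Parcel B| − 2·|Parcel A∩Parcel B| = 18 + 13 − 7.8 = 23.20.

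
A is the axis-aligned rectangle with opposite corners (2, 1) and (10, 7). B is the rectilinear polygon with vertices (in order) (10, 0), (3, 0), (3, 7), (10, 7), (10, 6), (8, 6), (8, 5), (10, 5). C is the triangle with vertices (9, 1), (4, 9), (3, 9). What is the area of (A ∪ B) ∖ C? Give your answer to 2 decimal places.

|A ∪ B| = 55.
|(A ∪ B) ∩ C| = 2.25.
|(A ∪ B) ∖ C| = 55 − 2.25 = 52.75.

52.75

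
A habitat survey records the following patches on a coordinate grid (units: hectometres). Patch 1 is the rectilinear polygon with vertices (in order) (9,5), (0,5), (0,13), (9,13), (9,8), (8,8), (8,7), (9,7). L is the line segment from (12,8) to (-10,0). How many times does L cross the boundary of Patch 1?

The segment meets the boundary at (3.75,5), (9,6.909).

2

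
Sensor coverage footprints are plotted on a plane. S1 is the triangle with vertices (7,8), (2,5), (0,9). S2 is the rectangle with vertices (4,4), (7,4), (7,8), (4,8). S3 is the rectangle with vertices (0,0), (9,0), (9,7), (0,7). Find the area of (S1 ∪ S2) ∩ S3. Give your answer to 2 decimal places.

12.80

The region (S1 ∪ S2) ∩ S3 is the polygon with vertices (1,7), (7,7), (7,4), (4,4), (4,6.2), (2,5).
By the shoelace formula its area is 12.80.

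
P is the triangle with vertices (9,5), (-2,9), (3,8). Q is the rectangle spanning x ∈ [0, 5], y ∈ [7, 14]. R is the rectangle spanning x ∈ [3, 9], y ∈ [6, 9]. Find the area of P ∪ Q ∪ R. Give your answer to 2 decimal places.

49.70

By inclusion–exclusion:
Individual areas: |P| = 4.5, |Q| = 35, |R| = 18.
|P∩Q| = 2.6727.
|P∩R| = 2.0795.
|Q∩R|: x∈[3,5], y∈[7,9] → 2·2 = 4.
|P∩Q∩R| = 0.9545.
|P ∪ Q ∪ R| = 57.5 − 8.7523 + 0.9545 = 49.70.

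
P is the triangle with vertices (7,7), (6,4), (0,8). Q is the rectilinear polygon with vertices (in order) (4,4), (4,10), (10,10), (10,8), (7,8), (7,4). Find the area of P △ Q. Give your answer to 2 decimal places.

21.38

|P| = 11, |Q| = 24, |P∩Q| = 6.8095.
|P △ Q| = |P| + |Q| − 2·|P∩Q| = 11 + 24 − 13.619 = 21.38.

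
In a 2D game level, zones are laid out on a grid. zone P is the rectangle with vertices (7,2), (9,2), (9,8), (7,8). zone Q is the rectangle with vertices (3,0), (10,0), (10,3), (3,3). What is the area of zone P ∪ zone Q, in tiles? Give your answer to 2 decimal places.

31.00

By inclusion–exclusion:
Individual areas: |zone P| = 12, |zone Q| = 21.
|zone P∩zone Q|: x∈[7,9], y∈[2,3] → 2·1 = 2.
|zone P ∪ zone Q| = 33 − 2 = 31.00.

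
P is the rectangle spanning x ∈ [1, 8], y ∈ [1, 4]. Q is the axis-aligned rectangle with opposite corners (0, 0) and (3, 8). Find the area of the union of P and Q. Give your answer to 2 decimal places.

By inclusion–exclusion:
Individual areas: |P| = 21, |Q| = 24.
|P∩Q|: x∈[1,3], y∈[1,4] → 2·3 = 6.
|P ∪ Q| = 45 − 6 = 39.00.

39.00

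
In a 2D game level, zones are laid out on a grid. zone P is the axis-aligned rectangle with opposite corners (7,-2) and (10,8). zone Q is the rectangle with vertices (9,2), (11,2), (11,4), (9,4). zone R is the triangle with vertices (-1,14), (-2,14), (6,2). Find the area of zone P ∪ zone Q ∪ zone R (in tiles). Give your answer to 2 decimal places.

By inclusion–exclusion:
Individual areas: |zone P| = 30, |zone Q| = 4, |zone R| = 6.
|zone P∩zone Q|: x∈[9,10], y∈[2,4] → 1·2 = 2.
|zone P∩zone R| = 0.
|zone Q∩zone R| = 0.
|zone P∩zone Q∩zone R| = 0.
|zone P ∪ zone Q ∪ zone R| = 40 − 2 + 0 = 38.00.

38.00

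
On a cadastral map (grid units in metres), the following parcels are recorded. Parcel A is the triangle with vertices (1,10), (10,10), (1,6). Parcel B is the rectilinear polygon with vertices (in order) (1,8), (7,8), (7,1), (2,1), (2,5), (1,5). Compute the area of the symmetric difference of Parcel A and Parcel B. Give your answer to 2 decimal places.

|Parcel A| = 18, |Parcel B| = 38, |Parcel A∩Parcel B| = 4.5.
|Parcel A △ Parcel B| = |Parcel A| + |Parcel B| − 2·|Parcel A∩Parcel B| = 18 + 38 − 9 = 47.00.

47.00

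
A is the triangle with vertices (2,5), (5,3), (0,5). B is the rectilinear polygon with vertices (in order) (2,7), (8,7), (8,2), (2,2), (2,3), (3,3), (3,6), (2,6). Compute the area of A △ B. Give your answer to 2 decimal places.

27.93

|A| = 2, |B| = 27, |A∩B| = 0.5333.
|A △ B| = |A| + |B| − 2·|A∩B| = 2 + 27 − 1.0667 = 27.93.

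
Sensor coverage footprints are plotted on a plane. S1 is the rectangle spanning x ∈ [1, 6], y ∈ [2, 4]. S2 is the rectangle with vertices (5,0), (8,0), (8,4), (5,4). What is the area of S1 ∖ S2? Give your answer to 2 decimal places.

8.00

|S1∩S2|: x∈[5,6], y∈[2,4] → 1·2 = 2.
|S1| = 10.
|S1 ∖ S2| = |S1| − |S1∩S2| = 10 − 2 = 8.00.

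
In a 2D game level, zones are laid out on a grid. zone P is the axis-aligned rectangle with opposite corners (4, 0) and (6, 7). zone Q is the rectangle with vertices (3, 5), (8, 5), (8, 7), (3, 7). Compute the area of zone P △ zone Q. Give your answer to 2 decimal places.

16.00

|zone P∩zone Q|: x∈[4,6], y∈[5,7] → 2·2 = 4.
|zone P △ zone Q| = |zone P| + |zone Q| − 2·|zone P∩zone Q| = 14 + 10 − 8 = 16.00.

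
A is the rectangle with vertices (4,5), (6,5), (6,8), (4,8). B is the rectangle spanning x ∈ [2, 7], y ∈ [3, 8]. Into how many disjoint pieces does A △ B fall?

1

A △ B is a single connected region.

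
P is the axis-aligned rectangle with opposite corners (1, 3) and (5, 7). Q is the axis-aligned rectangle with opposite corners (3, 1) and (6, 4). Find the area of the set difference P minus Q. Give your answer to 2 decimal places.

14.00

|P∩Q|: x∈[3,5], y∈[3,4] → 2·1 = 2.
|P| = 16.
|P ∖ Q| = |P| − |P∩Q| = 16 − 2 = 14.00.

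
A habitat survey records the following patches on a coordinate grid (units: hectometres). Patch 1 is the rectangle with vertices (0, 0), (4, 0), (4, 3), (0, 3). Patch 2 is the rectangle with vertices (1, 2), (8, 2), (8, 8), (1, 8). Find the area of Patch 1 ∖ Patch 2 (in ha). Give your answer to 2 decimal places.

9.00

|Patch 1∩Patch 2|: x∈[1,4], y∈[2,3] → 3·1 = 3.
|Patch 1| = 12.
|Patch 1 ∖ Patch 2| = |Patch 1| − |Patch 1∩Patch 2| = 12 − 3 = 9.00.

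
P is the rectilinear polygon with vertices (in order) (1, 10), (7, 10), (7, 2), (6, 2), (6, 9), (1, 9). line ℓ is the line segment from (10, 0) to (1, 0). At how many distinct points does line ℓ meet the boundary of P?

The segment lies entirely outside P and never meets its boundary.

0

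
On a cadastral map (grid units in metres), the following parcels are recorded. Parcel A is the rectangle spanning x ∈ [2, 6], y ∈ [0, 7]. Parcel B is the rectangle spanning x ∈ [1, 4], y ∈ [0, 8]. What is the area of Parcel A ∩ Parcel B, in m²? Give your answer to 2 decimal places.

14.00

|Parcel A∩Parcel B|: x∈[2,4], y∈[0,7] → 2·7 = 14.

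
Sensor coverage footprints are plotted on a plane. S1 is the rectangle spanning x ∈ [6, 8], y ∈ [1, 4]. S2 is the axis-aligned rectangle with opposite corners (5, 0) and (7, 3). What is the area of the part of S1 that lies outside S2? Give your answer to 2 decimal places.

|S1∩S2|: x∈[6,7], y∈[1,3] → 1·2 = 2.
|S1| = 6.
|S1 ∖ S2| = |S1| − |S1∩S2| = 6 − 2 = 4.00.

4.00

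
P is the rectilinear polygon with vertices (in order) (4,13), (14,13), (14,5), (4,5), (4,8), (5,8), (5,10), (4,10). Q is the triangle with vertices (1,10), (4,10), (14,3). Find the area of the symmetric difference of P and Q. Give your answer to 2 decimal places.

77.09

|P| = 78, |Q| = 10.5, |P∩Q| = 5.7071.
|P △ Q| = |P| + |Q| − 2·|P∩Q| = 78 + 10.5 − 11.4143 = 77.09.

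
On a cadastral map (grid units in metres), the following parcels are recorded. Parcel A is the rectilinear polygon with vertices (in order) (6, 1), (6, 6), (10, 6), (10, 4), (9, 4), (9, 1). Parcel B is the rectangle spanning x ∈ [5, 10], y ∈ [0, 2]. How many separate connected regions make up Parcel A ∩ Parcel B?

1

Parcel A ∩ Parcel B is a single connected region.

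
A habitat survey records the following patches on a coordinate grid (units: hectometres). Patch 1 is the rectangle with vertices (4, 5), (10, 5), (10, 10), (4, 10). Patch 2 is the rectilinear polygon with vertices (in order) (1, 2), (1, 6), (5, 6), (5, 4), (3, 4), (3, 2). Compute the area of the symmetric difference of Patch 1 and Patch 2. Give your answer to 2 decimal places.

40.00

|Patch 1| = 30, |Patch 2| = 12, |Patch 1∩Patch 2| = 1.
|Patch 1 △ Patch 2| = |Patch 1| + |Patch 2| − 2·|Patch 1∩Patch 2| = 30 + 12 − 2 = 40.00.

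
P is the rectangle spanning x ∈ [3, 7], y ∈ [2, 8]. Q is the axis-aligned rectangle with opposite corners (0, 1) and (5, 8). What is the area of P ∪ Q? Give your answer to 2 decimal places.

47.00

By inclusion–exclusion:
Individual areas: |P| = 24, |Q| = 35.
|P∩Q|: x∈[3,5], y∈[2,8] → 2·6 = 12.
|P ∪ Q| = 59 − 12 = 47.00.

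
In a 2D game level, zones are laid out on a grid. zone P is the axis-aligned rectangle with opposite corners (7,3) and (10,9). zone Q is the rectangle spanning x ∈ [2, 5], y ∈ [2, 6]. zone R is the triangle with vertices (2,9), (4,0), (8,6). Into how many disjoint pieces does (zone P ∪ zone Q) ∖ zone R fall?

2

(zone P ∪ zone Q) ∖ zone R splits into 2 disjoint pieces (area 17, area 4.4444).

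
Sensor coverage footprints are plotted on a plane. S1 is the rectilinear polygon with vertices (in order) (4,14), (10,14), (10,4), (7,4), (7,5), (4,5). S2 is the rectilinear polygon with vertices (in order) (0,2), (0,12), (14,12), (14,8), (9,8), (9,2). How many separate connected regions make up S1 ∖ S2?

S1 ∖ S2 splits into 2 disjoint pieces (area 12, area 4).

2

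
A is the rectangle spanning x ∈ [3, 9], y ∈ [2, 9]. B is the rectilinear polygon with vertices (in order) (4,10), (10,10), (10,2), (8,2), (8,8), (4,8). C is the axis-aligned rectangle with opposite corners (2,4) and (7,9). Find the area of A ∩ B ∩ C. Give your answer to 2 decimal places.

The intersection is the polygon with vertices (4,8), (4,9), (7,9), (7,8).
By the shoelace formula its area is 3.00.

3.00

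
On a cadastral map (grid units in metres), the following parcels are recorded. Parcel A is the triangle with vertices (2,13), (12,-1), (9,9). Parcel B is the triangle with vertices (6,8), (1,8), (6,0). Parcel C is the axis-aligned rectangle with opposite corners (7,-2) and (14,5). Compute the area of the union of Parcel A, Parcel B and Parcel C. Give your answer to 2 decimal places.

90.41

By inclusion–exclusion:
Individual areas: |Parcel A| = 29, |Parcel B| = 20, |Parcel C| = 49.
|Parcel A∩Parcel B| = 0.1286.
|Parcel A∩Parcel C| = 7.4571.
|Parcel B∩Parcel C| = 0.
|Parcel A∩Parcel B∩Parcel C| = 0.
|Parcel A ∪ Parcel B ∪ Parcel C| = 98 − 7.5857 + 0 = 90.41.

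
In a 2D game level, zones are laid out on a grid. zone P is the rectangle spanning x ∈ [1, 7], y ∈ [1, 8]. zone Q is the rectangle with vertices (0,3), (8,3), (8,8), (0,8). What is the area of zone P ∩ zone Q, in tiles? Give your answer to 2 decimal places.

|zone P∩zone Q|: x∈[1,7], y∈[3,8] → 6·5 = 30.

30.00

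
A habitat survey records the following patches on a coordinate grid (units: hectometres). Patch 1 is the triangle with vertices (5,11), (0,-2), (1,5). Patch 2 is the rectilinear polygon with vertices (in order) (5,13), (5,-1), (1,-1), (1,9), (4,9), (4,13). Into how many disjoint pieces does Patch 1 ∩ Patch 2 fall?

1

Patch 1 ∩ Patch 2 is a single connected region.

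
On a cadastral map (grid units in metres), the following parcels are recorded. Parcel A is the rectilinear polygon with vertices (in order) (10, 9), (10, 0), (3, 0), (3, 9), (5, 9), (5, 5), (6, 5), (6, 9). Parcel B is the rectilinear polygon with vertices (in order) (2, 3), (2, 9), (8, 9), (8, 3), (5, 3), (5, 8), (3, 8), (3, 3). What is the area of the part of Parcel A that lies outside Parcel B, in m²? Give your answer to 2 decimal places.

43.00

|Parcel A| = 59, |Parcel A∩Parcel B| = 16.
|Parcel A ∖ Parcel B| = |Parcel A| − |Parcel A∩Parcel B| = 59 − 16 = 43.00.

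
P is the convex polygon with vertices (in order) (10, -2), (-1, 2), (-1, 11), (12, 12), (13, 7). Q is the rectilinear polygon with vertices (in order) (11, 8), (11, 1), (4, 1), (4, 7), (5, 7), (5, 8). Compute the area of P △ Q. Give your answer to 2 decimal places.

|P| = 151.5, |Q| = 48, |P∩Q| = 48.
|P △ Q| = |P| + |Q| − 2·|P∩Q| = 151.5 + 48 − 96 = 103.50.

103.50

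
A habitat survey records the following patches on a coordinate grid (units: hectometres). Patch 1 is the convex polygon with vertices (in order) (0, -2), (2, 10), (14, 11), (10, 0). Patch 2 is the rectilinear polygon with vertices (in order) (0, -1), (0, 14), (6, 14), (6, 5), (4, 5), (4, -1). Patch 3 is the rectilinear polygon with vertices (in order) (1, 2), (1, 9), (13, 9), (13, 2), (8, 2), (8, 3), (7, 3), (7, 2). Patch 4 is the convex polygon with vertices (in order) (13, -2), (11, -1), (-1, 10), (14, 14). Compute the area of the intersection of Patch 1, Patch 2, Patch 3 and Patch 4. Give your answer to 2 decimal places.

The intersection is the polygon with vertices (4.455,5), (1.602,7.614), (1.833,9), (6,9), (6,5).
By the shoelace formula its area is 13.70.

13.70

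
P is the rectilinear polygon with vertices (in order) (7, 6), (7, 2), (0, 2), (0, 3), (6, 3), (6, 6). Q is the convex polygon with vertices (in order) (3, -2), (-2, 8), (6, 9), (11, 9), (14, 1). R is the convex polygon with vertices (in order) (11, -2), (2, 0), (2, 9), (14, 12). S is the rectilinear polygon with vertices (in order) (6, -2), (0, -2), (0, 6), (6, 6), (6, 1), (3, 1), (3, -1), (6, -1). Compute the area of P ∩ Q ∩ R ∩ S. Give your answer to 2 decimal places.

4.00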